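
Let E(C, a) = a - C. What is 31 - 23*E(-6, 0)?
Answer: -107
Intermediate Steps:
31 - 23*E(-6, 0) = 31 - 23*(0 - 1*(-6)) = 31 - 23*(0 + 6) = 31 - 23*6 = 31 - 138 = -107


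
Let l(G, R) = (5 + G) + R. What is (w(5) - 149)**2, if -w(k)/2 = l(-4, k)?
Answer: 25921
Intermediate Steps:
l(G, R) = 5 + G + R
w(k) = -2 - 2*k (w(k) = -2*(5 - 4 + k) = -2*(1 + k) = -2 - 2*k)
(w(5) - 149)**2 = ((-2 - 2*5) - 149)**2 = ((-2 - 10) - 149)**2 = (-12 - 149)**2 = (-161)**2 = 25921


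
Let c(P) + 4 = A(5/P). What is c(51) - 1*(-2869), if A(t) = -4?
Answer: 2861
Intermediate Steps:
c(P) = -8 (c(P) = -4 - 4 = -8)
c(51) - 1*(-2869) = -8 - 1*(-2869) = -8 + 2869 = 2861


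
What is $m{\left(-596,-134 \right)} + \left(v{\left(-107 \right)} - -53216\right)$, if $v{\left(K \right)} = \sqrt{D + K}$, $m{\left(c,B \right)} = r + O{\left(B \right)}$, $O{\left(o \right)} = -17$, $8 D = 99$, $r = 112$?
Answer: $53311 + \frac{i \sqrt{1514}}{4} \approx 53311.0 + 9.7275 i$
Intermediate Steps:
$D = \frac{99}{8}$ ($D = \frac{1}{8} \cdot 99 = \frac{99}{8} \approx 12.375$)
$m{\left(c,B \right)} = 95$ ($m{\left(c,B \right)} = 112 - 17 = 95$)
$v{\left(K \right)} = \sqrt{\frac{99}{8} + K}$
$m{\left(-596,-134 \right)} + \left(v{\left(-107 \right)} - -53216\right) = 95 + \left(\frac{\sqrt{198 + 16 \left(-107\right)}}{4} - -53216\right) = 95 + \left(\frac{\sqrt{198 - 1712}}{4} + 53216\right) = 95 + \left(\frac{\sqrt{-1514}}{4} + 53216\right) = 95 + \left(\frac{i \sqrt{1514}}{4} + 53216\right) = 95 + \left(53216 + \frac{i \sqrt{1514}}{4}\right) = 53311 + \frac{i \sqrt{1514}}{4}$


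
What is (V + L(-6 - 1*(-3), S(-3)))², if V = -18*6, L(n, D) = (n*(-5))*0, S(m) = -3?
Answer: 11664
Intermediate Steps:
L(n, D) = 0 (L(n, D) = -5*n*0 = 0)
V = -108
(V + L(-6 - 1*(-3), S(-3)))² = (-108 + 0)² = (-108)² = 11664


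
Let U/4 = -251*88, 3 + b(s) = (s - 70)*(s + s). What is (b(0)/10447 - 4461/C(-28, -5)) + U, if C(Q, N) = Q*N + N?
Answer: -41551135304/470115 ≈ -88385.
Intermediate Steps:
b(s) = -3 + 2*s*(-70 + s) (b(s) = -3 + (s - 70)*(s + s) = -3 + (-70 + s)*(2*s) = -3 + 2*s*(-70 + s))
C(Q, N) = N + N*Q (C(Q, N) = N*Q + N = N + N*Q)
U = -88352 (U = 4*(-251*88) = 4*(-22088) = -88352)
(b(0)/10447 - 4461/C(-28, -5)) + U = ((-3 - 140*0 + 2*0²)/10447 - 4461*(-1/(5*(1 - 28)))) - 88352 = ((-3 + 0 + 2*0)*(1/10447) - 4461/((-5*(-27)))) - 88352 = ((-3 + 0 + 0)*(1/10447) - 4461/135) - 88352 = (-3*1/10447 - 4461*1/135) - 88352 = (-3/10447 - 1487/45) - 88352 = -15534824/470115 - 88352 = -41551135304/470115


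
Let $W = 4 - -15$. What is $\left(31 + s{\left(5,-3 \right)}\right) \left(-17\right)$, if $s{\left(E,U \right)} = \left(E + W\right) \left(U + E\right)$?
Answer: $-1343$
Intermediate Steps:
$W = 19$ ($W = 4 + 15 = 19$)
$s{\left(E,U \right)} = \left(19 + E\right) \left(E + U\right)$ ($s{\left(E,U \right)} = \left(E + 19\right) \left(U + E\right) = \left(19 + E\right) \left(E + U\right)$)
$\left(31 + s{\left(5,-3 \right)}\right) \left(-17\right) = \left(31 + \left(5^{2} + 19 \cdot 5 + 19 \left(-3\right) + 5 \left(-3\right)\right)\right) \left(-17\right) = \left(31 + \left(25 + 95 - 57 - 15\right)\right) \left(-17\right) = \left(31 + 48\right) \left(-17\right) = 79 \left(-17\right) = -1343$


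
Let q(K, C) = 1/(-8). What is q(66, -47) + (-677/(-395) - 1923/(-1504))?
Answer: 1703533/594080 ≈ 2.8675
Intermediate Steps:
q(K, C) = -⅛
q(66, -47) + (-677/(-395) - 1923/(-1504)) = -⅛ + (-677/(-395) - 1923/(-1504)) = -⅛ + (-677*(-1/395) - 1923*(-1/1504)) = -⅛ + (677/395 + 1923/1504) = -⅛ + 1777793/594080 = 1703533/594080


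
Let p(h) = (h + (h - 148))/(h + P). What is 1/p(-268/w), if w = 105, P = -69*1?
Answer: 7513/16076 ≈ 0.46734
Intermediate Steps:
P = -69
p(h) = (-148 + 2*h)/(-69 + h) (p(h) = (h + (h - 148))/(h - 69) = (h + (-148 + h))/(-69 + h) = (-148 + 2*h)/(-69 + h))
1/p(-268/w) = 1/(2*(-74 - 268/105)/(-69 - 268/105)) = 1/(2*(-8038/105)/(-7513/105)) = 1/(2*(-105/7513)*(-8038/105)) = 1/(16076/7513) = 7513/16076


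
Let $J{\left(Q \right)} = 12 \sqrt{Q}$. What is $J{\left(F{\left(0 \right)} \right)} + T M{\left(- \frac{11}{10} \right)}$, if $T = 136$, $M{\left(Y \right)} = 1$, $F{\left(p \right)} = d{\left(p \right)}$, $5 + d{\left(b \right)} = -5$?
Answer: $136 + 12 i \sqrt{10} \approx 136.0 + 37.947 i$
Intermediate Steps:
$d{\left(b \right)} = -10$ ($d{\left(b \right)} = -5 - 5 = -10$)
$F{\left(p \right)} = -10$
$J{\left(F{\left(0 \right)} \right)} + T M{\left(- \frac{11}{10} \right)} = 12 \sqrt{-10} + 136 \cdot 1 = 12 i \sqrt{10} + 136 = 136 + 12 i \sqrt{10}$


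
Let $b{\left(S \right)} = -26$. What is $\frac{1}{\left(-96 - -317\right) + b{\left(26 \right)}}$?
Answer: $\frac{1}{195} \approx 0.0051282$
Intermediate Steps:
$\frac{1}{\left(-96 - -317\right) + b{\left(26 \right)}} = \frac{1}{\left(-96 - -317\right) - 26} = \frac{1}{\left(-96 + 317\right) - 26} = \frac{1}{221 - 26} = \frac{1}{195}$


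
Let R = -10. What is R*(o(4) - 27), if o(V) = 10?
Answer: 170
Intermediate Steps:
R*(o(4) - 27) = -10*(10 - 27) = -10*(-17) = 170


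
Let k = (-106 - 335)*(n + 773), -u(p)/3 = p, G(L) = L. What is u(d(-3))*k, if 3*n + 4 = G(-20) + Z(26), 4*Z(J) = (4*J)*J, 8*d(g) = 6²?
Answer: 11791899/2 ≈ 5.8960e+6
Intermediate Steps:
d(g) = 9/2 (d(g) = (⅛)*6² = (⅛)*36 = 9/2)
Z(J) = J² (Z(J) = ((4*J)*J)/4 = (4*J²)/4 = J²)
n = 652/3 (n = -4/3 + (-20 + 26²)/3 = -4/3 + (-20 + 676)/3 = -4/3 + (⅓)*656 = -4/3 + 656/3 = 652/3 ≈ 217.33)
u(p) = -3*p
k = -436737 (k = (-106 - 335)*(652/3 + 773) = -441*2971/3 = -436737)
u(d(-3))*k = -3*9/2*(-436737) = -27/2*(-436737) = 11791899/2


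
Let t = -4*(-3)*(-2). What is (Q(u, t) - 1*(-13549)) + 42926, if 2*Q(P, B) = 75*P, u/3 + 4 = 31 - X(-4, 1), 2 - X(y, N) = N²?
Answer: 59400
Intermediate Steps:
X(y, N) = 2 - N²
t = -24 (t = 12*(-2) = -24)
u = 78 (u = -12 + 3*(31 - (2 - 1*1²)) = -12 + 3*(31 - (2 - 1*1)) = -12 + 3*(31 - (2 - 1)) = -12 + 3*(31 - 1*1) = -12 + 3*(31 - 1) = -12 + 3*30 = -12 + 90 = 78)
Q(P, B) = 75*P/2 (Q(P, B) = (75*P)/2 = 75*P/2)
(Q(u, t) - 1*(-13549)) + 42926 = ((75/2)*78 - 1*(-13549)) + 42926 = (2925 + 13549) + 42926 = 16474 + 42926 = 59400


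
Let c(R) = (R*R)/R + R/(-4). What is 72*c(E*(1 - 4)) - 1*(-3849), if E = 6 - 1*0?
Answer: 2877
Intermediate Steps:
E = 6 (E = 6 + 0 = 6)
c(R) = 3*R/4 (c(R) = R²/R + R*(-¼) = R - R/4 = 3*R/4)
72*c(E*(1 - 4)) - 1*(-3849) = 72*(3*(6*(1 - 4))/4) - 1*(-3849) = 72*(3*(6*(-3))/4) + 3849 = 72*((¾)*(-18)) + 3849 = 72*(-27/2) + 3849 = -972 + 3849 = 2877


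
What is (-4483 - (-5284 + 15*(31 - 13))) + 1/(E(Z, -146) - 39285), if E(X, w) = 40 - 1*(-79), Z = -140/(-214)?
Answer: 20797145/39166 ≈ 531.00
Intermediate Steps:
Z = 70/107 (Z = -140*(-1/214) = 70/107 ≈ 0.65421)
E(X, w) = 119 (E(X, w) = 40 + 79 = 119)
(-4483 - (-5284 + 15*(31 - 13))) + 1/(E(Z, -146) - 39285) = (-4483 - (-5284 + 15*(31 - 13))) + 1/(119 - 39285) = (-4483 - (-5284 + 15*18)) + 1/(-39166) = (-4483 - (-5284 + 270)) - 1/39166 = (-4483 - 1*(-5014)) - 1/39166 = (-4483 + 5014) - 1/39166 = 531 - 1/39166 = 20797145/39166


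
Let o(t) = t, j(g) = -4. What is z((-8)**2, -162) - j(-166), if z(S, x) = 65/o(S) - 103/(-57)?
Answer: 24889/3648 ≈ 6.8226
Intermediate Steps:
z(S, x) = 103/57 + 65/S (z(S, x) = 65/S - 103/(-57) = 65/S - 103*(-1/57) = 65/S + 103/57 = 103/57 + 65/S)
z((-8)**2, -162) - j(-166) = (103/57 + 65/((-8)**2)) - 1*(-4) = (103/57 + 65/64) + 4 = 10297/3648 + 4 = 24889/3648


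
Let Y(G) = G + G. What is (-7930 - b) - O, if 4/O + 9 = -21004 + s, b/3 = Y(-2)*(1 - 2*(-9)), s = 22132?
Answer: -8618542/1119 ≈ -7702.0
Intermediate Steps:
Y(G) = 2*G
b = -228 (b = 3*((2*(-2))*(1 - 2*(-9))) = 3*(-4*(1 + 18)) = 3*(-4*19) = 3*(-76) = -228)
O = 4/1119 (O = 4/(-9 + (-21004 + 22132)) = 4/(-9 + 1128) = 4/1119 ≈ 0.0035746)
(-7930 - b) - O = (-7930 - 1*(-228)) - 1*4/1119 = (-7930 + 228) - 4/1119 = -7702 - 4/1119 = -8618542/1119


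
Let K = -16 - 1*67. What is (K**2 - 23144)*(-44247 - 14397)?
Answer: 953258220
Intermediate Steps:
K = -83 (K = -16 - 67 = -83)
(K**2 - 23144)*(-44247 - 14397) = ((-83)**2 - 23144)*(-44247 - 14397) = (6889 - 23144)*(-58644) = -16255*(-58644) = 953258220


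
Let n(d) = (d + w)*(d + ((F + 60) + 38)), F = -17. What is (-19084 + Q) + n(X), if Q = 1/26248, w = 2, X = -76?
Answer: -510628591/26248 ≈ -19454.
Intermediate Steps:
n(d) = (2 + d)*(81 + d) (n(d) = (d + 2)*(d + ((-17 + 60) + 38)) = (2 + d)*(d + (43 + 38)) = (2 + d)*(d + 81) = (2 + d)*(81 + d))
Q = 1/26248 ≈ 3.8098e-5
(-19084 + Q) + n(X) = (-19084 + 1/26248) + (162 + (-76)² + 83*(-76)) = -500916831/26248 + (162 + 5776 - 6308) = -500916831/26248 - 370 = -510628591/26248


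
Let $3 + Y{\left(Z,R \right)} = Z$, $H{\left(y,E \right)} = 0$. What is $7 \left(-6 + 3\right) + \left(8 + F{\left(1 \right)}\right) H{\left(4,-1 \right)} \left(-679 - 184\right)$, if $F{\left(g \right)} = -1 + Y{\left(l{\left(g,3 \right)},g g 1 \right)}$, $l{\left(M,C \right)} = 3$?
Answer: $-21$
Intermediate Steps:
$Y{\left(Z,R \right)} = -3 + Z$
$F{\left(g \right)} = -1$ ($F{\left(g \right)} = -1 + \left(-3 + 3\right) = -1 + 0 = -1$)
$7 \left(-6 + 3\right) + \left(8 + F{\left(1 \right)}\right) H{\left(4,-1 \right)} \left(-679 - 184\right) = 7 \left(-6 + 3\right) + \left(8 - 1\right) 0 \left(-679 - 184\right) = 7 \left(-3\right) + 7 \cdot 0 \left(-863\right) = -21 + 0 \left(-863\right) = -21 + 0 = -21$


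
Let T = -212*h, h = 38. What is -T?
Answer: 8056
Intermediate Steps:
T = -8056 (T = -212*38 = -8056)
-T = -1*(-8056) = 8056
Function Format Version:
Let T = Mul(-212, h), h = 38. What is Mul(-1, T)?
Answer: 8056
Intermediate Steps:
T = -8056 (T = Mul(-212, 38) = -8056)
Mul(-1, T) = Mul(-1, -8056) = 8056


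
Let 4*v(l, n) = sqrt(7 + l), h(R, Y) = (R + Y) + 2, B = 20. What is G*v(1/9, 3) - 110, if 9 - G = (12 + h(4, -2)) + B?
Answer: -128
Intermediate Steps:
h(R, Y) = 2 + R + Y
v(l, n) = sqrt(7 + l)/4
G = -27 (G = 9 - ((12 + (2 + 4 - 2)) + 20) = 9 - ((12 + 4) + 20) = 9 - (16 + 20) = 9 - 1*36 = 9 - 36 = -27)
G*v(1/9, 3) - 110 = -27*sqrt(7 + 1/9)/4 - 110 = -27*sqrt(64/9)/4 - 110 = -27*8/(4*3) - 110 = -27*2/3 - 110 = -18 - 110 = -128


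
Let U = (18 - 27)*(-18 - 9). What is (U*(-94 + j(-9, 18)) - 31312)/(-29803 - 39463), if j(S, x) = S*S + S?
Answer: 18329/34633 ≈ 0.52923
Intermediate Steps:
j(S, x) = S + S**2 (j(S, x) = S**2 + S = S + S**2)
U = 243 (U = -9*(-27) = 243)
(U*(-94 + j(-9, 18)) - 31312)/(-29803 - 39463) = (243*(-94 - 9*(1 - 9)) - 31312)/(-29803 - 39463) = (243*(-94 - 9*(-8)) - 31312)/(-69266) = (243*(-94 + 72) - 31312)*(-1/69266) = (243*(-22) - 31312)*(-1/69266) = (-5346 - 31312)*(-1/69266) = -36658*(-1/69266) = 18329/34633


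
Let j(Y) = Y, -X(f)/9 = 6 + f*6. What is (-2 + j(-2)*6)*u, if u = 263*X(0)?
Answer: 198828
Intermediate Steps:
X(f) = -54 - 54*f (X(f) = -9*(6 + f*6) = -9*(6 + 6*f) = -54 - 54*f)
u = -14202 (u = 263*(-54 - 54*0) = 263*(-54 + 0) = 263*(-54) = -14202)
(-2 + j(-2)*6)*u = (-2 - 2*6)*(-14202) = (-2 - 12)*(-14202) = -14*(-14202) = 198828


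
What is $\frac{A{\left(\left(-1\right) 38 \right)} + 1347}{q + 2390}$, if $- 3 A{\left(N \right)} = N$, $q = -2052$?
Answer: $\frac{4079}{1014} \approx 4.0227$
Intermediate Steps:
$A{\left(N \right)} = - \frac{N}{3}$
$\frac{A{\left(\left(-1\right) 38 \right)} + 1347}{q + 2390} = \frac{- \frac{\left(-1\right) 38}{3} + 1347}{-2052 + 2390} = \frac{\left(- \frac{1}{3}\right) \left(-38\right) + 1347}{338} = \left(\frac{38}{3} + 1347\right) \frac{1}{338} = \frac{4079}{3} \cdot \frac{1}{338} = \frac{4079}{1014}$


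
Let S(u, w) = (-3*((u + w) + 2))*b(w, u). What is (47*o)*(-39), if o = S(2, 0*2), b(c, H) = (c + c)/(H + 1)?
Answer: 0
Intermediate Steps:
b(c, H) = 2*c/(1 + H) (b(c, H) = (2*c)/(1 + H) = 2*c/(1 + H))
S(u, w) = 2*w*(-6 - 3*u - 3*w)/(1 + u) (S(u, w) = (-3*((u + w) + 2))*(2*w/(1 + u)) = (-3*(2 + u + w))*(2*w/(1 + u)) = (-6 - 3*u - 3*w)*(2*w/(1 + u)) = 2*w*(-6 - 3*u - 3*w)/(1 + u))
o = 0 (o = -6*0*2*(2 + 2 + 0*2)/(1 + 2) = -6*0*(2 + 2 + 0)/3 = -6*0*⅓*4 = 0)
(47*o)*(-39) = (47*0)*(-39) = 0*(-39) = 0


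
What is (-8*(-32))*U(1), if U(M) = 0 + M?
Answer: 256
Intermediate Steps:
U(M) = M
(-8*(-32))*U(1) = -8*(-32)*1 = 256*1 = 256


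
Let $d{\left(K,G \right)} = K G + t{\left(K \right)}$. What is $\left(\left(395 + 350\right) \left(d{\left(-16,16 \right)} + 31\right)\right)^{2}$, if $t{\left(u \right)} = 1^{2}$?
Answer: $27848934400$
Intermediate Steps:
$t{\left(u \right)} = 1$
$d{\left(K,G \right)} = 1 + G K$ ($d{\left(K,G \right)} = K G + 1 = G K + 1 = 1 + G K$)
$\left(\left(395 + 350\right) \left(d{\left(-16,16 \right)} + 31\right)\right)^{2} = \left(\left(395 + 350\right) \left(\left(1 + 16 \left(-16\right)\right) + 31\right)\right)^{2} = \left(745 \left(\left(1 - 256\right) + 31\right)\right)^{2} = \left(745 \left(-255 + 31\right)\right)^{2} = \left(745 \left(-224\right)\right)^{2} = \left(-166880\right)^{2} = 27848934400$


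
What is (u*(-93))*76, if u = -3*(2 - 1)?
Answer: 21204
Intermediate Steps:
u = -3 (u = -3*1 = -3)
(u*(-93))*76 = -3*(-93)*76 = 279*76 = 21204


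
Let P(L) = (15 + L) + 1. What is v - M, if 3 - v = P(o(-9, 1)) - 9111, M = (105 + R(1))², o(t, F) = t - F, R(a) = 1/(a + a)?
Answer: -8089/4 ≈ -2022.3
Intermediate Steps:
R(a) = 1/(2*a)
P(L) = 16 + L
M = 44521/4 (M = (105 + (½)/1)² = (105 + (½)*1)² = (105 + ½)² = (211/2)² = 44521/4 ≈ 11130.)
v = 9108 (v = 3 - ((16 + (-9 - 1*1)) - 9111) = 3 - ((16 + (-9 - 1)) - 9111) = 3 - ((16 - 10) - 9111) = 3 - (6 - 9111) = 3 - 1*(-9105) = 3 + 9105 = 9108)
v - M = 9108 - 1*44521/4 = 9108 - 44521/4 = -8089/4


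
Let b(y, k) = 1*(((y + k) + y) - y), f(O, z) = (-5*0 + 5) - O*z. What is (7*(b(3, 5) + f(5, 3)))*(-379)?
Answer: 5306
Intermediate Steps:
f(O, z) = 5 - O*z (f(O, z) = (0 + 5) - O*z = 5 - O*z)
b(y, k) = k + y (b(y, k) = 1*(((k + y) + y) - y) = 1*((k + 2*y) - y) = 1*(k + y) = k + y)
(7*(b(3, 5) + f(5, 3)))*(-379) = (7*((5 + 3) + (5 - 1*5*3)))*(-379) = (7*(8 + (5 - 15)))*(-379) = (7*(8 - 10))*(-379) = (7*(-2))*(-379) = -14*(-379) = 5306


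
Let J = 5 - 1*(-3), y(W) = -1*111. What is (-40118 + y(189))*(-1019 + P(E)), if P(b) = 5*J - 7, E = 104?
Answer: 39665794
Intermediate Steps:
y(W) = -111
J = 8 (J = 5 + 3 = 8)
P(b) = 33 (P(b) = 5*8 - 7 = 40 - 7 = 33)
(-40118 + y(189))*(-1019 + P(E)) = (-40118 - 111)*(-1019 + 33) = -40229*(-986) = 39665794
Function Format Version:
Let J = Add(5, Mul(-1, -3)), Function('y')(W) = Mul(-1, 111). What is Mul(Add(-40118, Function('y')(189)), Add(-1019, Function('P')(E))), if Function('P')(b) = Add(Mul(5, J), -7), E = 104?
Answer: 39665794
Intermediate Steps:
Function('y')(W) = -111
J = 8 (J = Add(5, 3) = 8)
Function('P')(b) = 33 (Function('P')(b) = Add(Mul(5, 8), -7) = Add(40, -7) = 33)
Mul(Add(-40118, Function('y')(189)), Add(-1019, Function('P')(E))) = Mul(Add(-40118, -111), Add(-1019, 33)) = Mul(-40229, -986) = 39665794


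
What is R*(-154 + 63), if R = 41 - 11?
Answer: -2730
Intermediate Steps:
R = 30
R*(-154 + 63) = 30*(-154 + 63) = 30*(-91) = -2730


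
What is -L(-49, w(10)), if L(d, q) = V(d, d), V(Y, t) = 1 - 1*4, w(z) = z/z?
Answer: 3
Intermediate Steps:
w(z) = 1
V(Y, t) = -3 (V(Y, t) = 1 - 4 = -3)
L(d, q) = -3
-L(-49, w(10)) = -1*(-3) = 3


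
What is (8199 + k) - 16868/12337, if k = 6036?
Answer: 175600327/12337 ≈ 14234.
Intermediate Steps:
(8199 + k) - 16868/12337 = (8199 + 6036) - 16868/12337 = 14235 - 16868*1/12337 = 14235 - 16868/12337 = 175600327/12337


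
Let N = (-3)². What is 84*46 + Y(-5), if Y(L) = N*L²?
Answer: 4089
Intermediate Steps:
N = 9
Y(L) = 9*L²
84*46 + Y(-5) = 84*46 + 9*(-5)² = 3864 + 9*25 = 3864 + 225 = 4089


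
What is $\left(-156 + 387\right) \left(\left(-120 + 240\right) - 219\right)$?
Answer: $-22869$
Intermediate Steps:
$\left(-156 + 387\right) \left(\left(-120 + 240\right) - 219\right) = 231 \left(120 - 219\right) = 231 \left(-99\right) = -22869$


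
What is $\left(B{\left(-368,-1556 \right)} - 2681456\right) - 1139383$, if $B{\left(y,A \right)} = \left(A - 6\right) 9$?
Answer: $-3834897$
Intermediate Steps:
$B{\left(y,A \right)} = -54 + 9 A$ ($B{\left(y,A \right)} = \left(-6 + A\right) 9 = -54 + 9 A$)
$\left(B{\left(-368,-1556 \right)} - 2681456\right) - 1139383 = \left(\left(-54 + 9 \left(-1556\right)\right) - 2681456\right) - 1139383 = \left(\left(-54 - 14004\right) - 2681456\right) - 1139383 = \left(-14058 - 2681456\right) - 1139383 = -2695514 - 1139383 = -3834897$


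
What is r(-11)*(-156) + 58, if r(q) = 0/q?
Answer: 58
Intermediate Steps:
r(q) = 0
r(-11)*(-156) + 58 = 0*(-156) + 58 = 0 + 58 = 58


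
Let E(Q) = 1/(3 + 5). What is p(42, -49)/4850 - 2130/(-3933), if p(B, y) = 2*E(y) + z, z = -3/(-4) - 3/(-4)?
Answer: 13783177/25433400 ≈ 0.54193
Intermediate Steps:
z = 3/2 (z = -3*(-¼) - 3*(-¼) = ¾ + ¾ = 3/2 ≈ 1.5000)
E(Q) = ⅛ (E(Q) = 1/8 = ⅛)
p(B, y) = 7/4 (p(B, y) = 2*(⅛) + 3/2 = ¼ + 3/2 = 7/4)
p(42, -49)/4850 - 2130/(-3933) = (7/4)/4850 - 2130/(-3933) = (7/4)*(1/4850) - 2130*(-1/3933) = 7/19400 + 710/1311 = 13783177/25433400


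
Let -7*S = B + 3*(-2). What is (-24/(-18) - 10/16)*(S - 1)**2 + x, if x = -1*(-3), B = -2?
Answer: 3545/1176 ≈ 3.0145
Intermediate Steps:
x = 3
S = 8/7 (S = -(-2 + 3*(-2))/7 = -(-2 - 6)/7 = -1/7*(-8) = 8/7 ≈ 1.1429)
(-24/(-18) - 10/16)*(S - 1)**2 + x = (-24/(-18) - 10/16)*(8/7 - 1)**2 + 3 = (-24*(-1/18) - 10*1/16)*(1/7)**2 + 3 = (4/3 - 5/8)*(1/49) + 3 = (17/24)*(1/49) + 3 = 17/1176 + 3 = 3545/1176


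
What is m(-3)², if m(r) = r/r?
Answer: 1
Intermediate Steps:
m(r) = 1
m(-3)² = 1² = 1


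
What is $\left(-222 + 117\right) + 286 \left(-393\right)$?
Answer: $-112503$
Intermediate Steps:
$\left(-222 + 117\right) + 286 \left(-393\right) = -105 - 112398 = -112503$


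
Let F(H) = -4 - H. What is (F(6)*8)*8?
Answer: -640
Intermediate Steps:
(F(6)*8)*8 = ((-4 - 1*6)*8)*8 = ((-4 - 6)*8)*8 = -10*8*8 = -80*8 = -640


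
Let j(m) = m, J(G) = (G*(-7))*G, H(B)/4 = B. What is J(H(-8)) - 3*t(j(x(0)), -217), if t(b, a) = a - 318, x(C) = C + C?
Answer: -5563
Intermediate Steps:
H(B) = 4*B
x(C) = 2*C
J(G) = -7*G² (J(G) = (-7*G)*G = -7*G²)
t(b, a) = -318 + a
J(H(-8)) - 3*t(j(x(0)), -217) = -7*(4*(-8))² - 3*(-318 - 217) = -7*(-32)² - 3*(-535) = -7*1024 + 1605 = -7168 + 1605 = -5563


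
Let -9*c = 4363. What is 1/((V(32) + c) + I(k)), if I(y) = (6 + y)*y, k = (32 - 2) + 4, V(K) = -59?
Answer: 9/7346 ≈ 0.0012252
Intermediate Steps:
c = -4363/9 (c = -⅑*4363 = -4363/9 ≈ -484.78)
k = 34 (k = 30 + 4 = 34)
I(y) = y*(6 + y)
1/((V(32) + c) + I(k)) = 1/((-59 - 4363/9) + 34*(6 + 34)) = 1/(-4894/9 + 34*40) = 1/(-4894/9 + 1360) = 1/(7346/9) = 9/7346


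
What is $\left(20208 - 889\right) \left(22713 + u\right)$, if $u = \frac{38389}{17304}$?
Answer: $\frac{7593606139979}{17304} \approx 4.3884 \cdot 10^{8}$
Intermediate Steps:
$u = \frac{38389}{17304}$ ($u = 38389 \cdot \frac{1}{17304} = \frac{38389}{17304} \approx 2.2185$)
$\left(20208 - 889\right) \left(22713 + u\right) = \left(20208 - 889\right) \left(22713 + \frac{38389}{17304}\right) = 19319 \cdot \frac{393064141}{17304} = \frac{7593606139979}{17304}$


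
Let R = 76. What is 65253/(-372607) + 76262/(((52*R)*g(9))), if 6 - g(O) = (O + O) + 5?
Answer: -964697429/736271432 ≈ -1.3102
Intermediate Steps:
g(O) = 1 - 2*O (g(O) = 6 - ((O + O) + 5) = 6 - (2*O + 5) = 6 - (5 + 2*O) = 6 + (-5 - 2*O) = 1 - 2*O)
65253/(-372607) + 76262/(((52*R)*g(9))) = 65253/(-372607) + 76262/(((52*76)*(1 - 2*9))) = 65253*(-1/372607) + 76262/((3952*(1 - 18))) = -65253/372607 + 76262/((3952*(-17))) = -65253/372607 + 76262/(-67184) = -65253/372607 + 76262*(-1/67184) = -65253/372607 - 2243/1976 = -964697429/736271432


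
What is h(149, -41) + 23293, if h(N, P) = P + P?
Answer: 23211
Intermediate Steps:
h(N, P) = 2*P
h(149, -41) + 23293 = 2*(-41) + 23293 = -82 + 23293 = 23211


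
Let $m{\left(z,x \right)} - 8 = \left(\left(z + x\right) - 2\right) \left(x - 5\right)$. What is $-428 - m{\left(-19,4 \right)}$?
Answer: $-453$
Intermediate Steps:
$m{\left(z,x \right)} = 8 + \left(-5 + x\right) \left(-2 + x + z\right)$ ($m{\left(z,x \right)} = 8 + \left(\left(z + x\right) - 2\right) \left(x - 5\right) = 8 + \left(\left(x + z\right) - 2\right) \left(-5 + x\right) = 8 + \left(-2 + x + z\right) \left(-5 + x\right) = 8 + \left(-5 + x\right) \left(-2 + x + z\right)$)
$-428 - m{\left(-19,4 \right)} = -428 - \left(18 + 4^{2} - 28 - -95 + 4 \left(-19\right)\right) = -428 - \left(18 + 16 - 28 + 95 - 76\right) = -428 - 25 = -453$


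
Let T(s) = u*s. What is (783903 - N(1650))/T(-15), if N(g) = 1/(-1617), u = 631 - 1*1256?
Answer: 1267571152/15159375 ≈ 83.616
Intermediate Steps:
u = -625 (u = 631 - 1256 = -625)
N(g) = -1/1617
T(s) = -625*s
(783903 - N(1650))/T(-15) = (783903 - 1*(-1/1617))/((-625*(-15))) = (783903 + 1/1617)/9375 = (1267571152/1617)*(1/9375) = 1267571152/15159375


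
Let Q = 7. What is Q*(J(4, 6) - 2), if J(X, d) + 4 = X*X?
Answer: 70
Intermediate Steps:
J(X, d) = -4 + X**2 (J(X, d) = -4 + X*X = -4 + X**2)
Q*(J(4, 6) - 2) = 7*((-4 + 4**2) - 2) = 7*((-4 + 16) - 2) = 7*(12 - 2) = 7*10 = 70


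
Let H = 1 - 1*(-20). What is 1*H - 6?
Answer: 15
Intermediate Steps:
H = 21 (H = 1 + 20 = 21)
1*H - 6 = 1*21 - 6 = 21 - 6 = 15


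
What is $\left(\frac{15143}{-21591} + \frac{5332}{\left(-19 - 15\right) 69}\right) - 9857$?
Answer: $- \frac{83238700532}{8442081} \approx -9860.0$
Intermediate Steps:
$\left(\frac{15143}{-21591} + \frac{5332}{\left(-19 - 15\right) 69}\right) - 9857 = \left(15143 \left(- \frac{1}{21591}\right) + \frac{5332}{\left(-34\right) 69}\right) - 9857 = \left(- \frac{15143}{21591} + \frac{5332}{-2346}\right) - 9857 = \left(- \frac{15143}{21591} + 5332 \left(- \frac{1}{2346}\right)\right) - 9857 = \left(- \frac{15143}{21591} - \frac{2666}{1173}\right) - 9857 = - \frac{25108115}{8442081} - 9857 = - \frac{83238700532}{8442081}$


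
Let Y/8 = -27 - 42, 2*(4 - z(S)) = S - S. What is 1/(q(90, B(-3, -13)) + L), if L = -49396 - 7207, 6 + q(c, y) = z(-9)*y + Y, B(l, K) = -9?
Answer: -1/57197 ≈ -1.7483e-5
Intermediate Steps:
z(S) = 4 (z(S) = 4 - (S - S)/2 = 4 - 1/2*0 = 4 + 0 = 4)
Y = -552 (Y = 8*(-27 - 42) = 8*(-69) = -552)
q(c, y) = -558 + 4*y (q(c, y) = -6 + (4*y - 552) = -6 + (-552 + 4*y) = -558 + 4*y)
L = -56603
1/(q(90, B(-3, -13)) + L) = 1/((-558 + 4*(-9)) - 56603) = 1/((-558 - 36) - 56603) = 1/(-594 - 56603) = 1/(-57197) = -1/57197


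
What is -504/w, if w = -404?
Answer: 126/101 ≈ 1.2475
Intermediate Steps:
-504/w = -504/(-404) = -504*(-1/404) = 126/101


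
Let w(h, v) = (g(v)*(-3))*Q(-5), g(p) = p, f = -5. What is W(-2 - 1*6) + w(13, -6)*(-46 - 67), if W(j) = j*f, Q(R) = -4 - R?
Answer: -1994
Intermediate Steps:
w(h, v) = -3*v (w(h, v) = (v*(-3))*(-4 - 1*(-5)) = (-3*v)*(-4 + 5) = -3*v*1 = -3*v)
W(j) = -5*j (W(j) = j*(-5) = -5*j)
W(-2 - 1*6) + w(13, -6)*(-46 - 67) = -5*(-2 - 1*6) + (-3*(-6))*(-46 - 67) = -5*(-2 - 6) + 18*(-113) = -5*(-8) - 2034 = 40 - 2034 = -1994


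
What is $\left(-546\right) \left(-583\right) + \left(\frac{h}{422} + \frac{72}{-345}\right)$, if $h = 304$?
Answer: $\frac{7723998686}{24265} \approx 3.1832 \cdot 10^{5}$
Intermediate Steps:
$\left(-546\right) \left(-583\right) + \left(\frac{h}{422} + \frac{72}{-345}\right) = \left(-546\right) \left(-583\right) + \left(\frac{304}{422} + \frac{72}{-345}\right) = 318318 + \left(304 \cdot \frac{1}{422} + 72 \left(- \frac{1}{345}\right)\right) = 318318 + \left(\frac{152}{211} - \frac{24}{115}\right) = 318318 + \frac{12416}{24265} = \frac{7723998686}{24265}$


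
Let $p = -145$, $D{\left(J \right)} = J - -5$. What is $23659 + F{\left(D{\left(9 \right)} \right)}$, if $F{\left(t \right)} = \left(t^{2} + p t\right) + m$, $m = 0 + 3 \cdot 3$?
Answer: $21834$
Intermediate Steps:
$D{\left(J \right)} = 5 + J$ ($D{\left(J \right)} = J + 5 = 5 + J$)
$m = 9$ ($m = 0 + 9 = 9$)
$F{\left(t \right)} = 9 + t^{2} - 145 t$ ($F{\left(t \right)} = \left(t^{2} - 145 t\right) + 9 = 9 + t^{2} - 145 t$)
$23659 + F{\left(D{\left(9 \right)} \right)} = 23659 + \left(9 + \left(5 + 9\right)^{2} - 145 \left(5 + 9\right)\right) = 23659 + \left(9 + 14^{2} - 2030\right) = 23659 + \left(9 + 196 - 2030\right) = 23659 - 1825 = 21834$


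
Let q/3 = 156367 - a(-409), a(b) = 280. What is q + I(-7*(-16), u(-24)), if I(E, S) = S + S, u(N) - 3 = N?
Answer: 468219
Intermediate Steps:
u(N) = 3 + N
I(E, S) = 2*S
q = 468261 (q = 3*(156367 - 1*280) = 3*(156367 - 280) = 3*156087 = 468261)
q + I(-7*(-16), u(-24)) = 468261 + 2*(3 - 24) = 468261 + 2*(-21) = 468261 - 42 = 468219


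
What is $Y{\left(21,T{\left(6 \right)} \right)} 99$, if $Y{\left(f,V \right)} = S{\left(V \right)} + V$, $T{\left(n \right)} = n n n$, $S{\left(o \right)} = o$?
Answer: $42768$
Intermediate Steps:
$T{\left(n \right)} = n^{3}$ ($T{\left(n \right)} = n^{2} n = n^{3}$)
$Y{\left(f,V \right)} = 2 V$ ($Y{\left(f,V \right)} = V + V = 2 V$)
$Y{\left(21,T{\left(6 \right)} \right)} 99 = 2 \cdot 6^{3} \cdot 99 = 2 \cdot 216 \cdot 99 = 432 \cdot 99 = 42768$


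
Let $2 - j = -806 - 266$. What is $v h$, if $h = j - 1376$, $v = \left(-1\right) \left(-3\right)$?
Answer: $-906$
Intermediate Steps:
$j = 1074$ ($j = 2 - \left(-806 - 266\right) = 2 - -1072 = 2 + 1072 = 1074$)
$v = 3$
$h = -302$ ($h = 1074 - 1376 = -302$)
$v h = 3 \left(-302\right) = -906$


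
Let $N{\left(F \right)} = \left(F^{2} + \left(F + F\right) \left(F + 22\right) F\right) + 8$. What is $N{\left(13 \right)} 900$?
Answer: $10806300$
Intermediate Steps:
$N{\left(F \right)} = 8 + F^{2} + 2 F^{2} \left(22 + F\right)$ ($N{\left(F \right)} = \left(F^{2} + 2 F \left(22 + F\right) F\right) + 8 = \left(F^{2} + 2 F^{2} \left(22 + F\right)\right) + 8 = 8 + F^{2} + 2 F^{2} \left(22 + F\right)$)
$N{\left(13 \right)} 900 = \left(8 + 2 \cdot 13^{3} + 45 \cdot 13^{2}\right) 900 = \left(8 + 2 \cdot 2197 + 45 \cdot 169\right) 900 = \left(8 + 4394 + 7605\right) 900 = 12007 \cdot 900 = 10806300$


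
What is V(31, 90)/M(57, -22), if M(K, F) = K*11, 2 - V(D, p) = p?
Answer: -8/57 ≈ -0.14035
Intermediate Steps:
V(D, p) = 2 - p
M(K, F) = 11*K
V(31, 90)/M(57, -22) = (2 - 1*90)/((11*57)) = (2 - 90)/627 = -88*1/627 = -8/57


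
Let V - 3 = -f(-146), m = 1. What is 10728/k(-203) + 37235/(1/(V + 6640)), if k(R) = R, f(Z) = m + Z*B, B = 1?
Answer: 51308478812/203 ≈ 2.5275e+8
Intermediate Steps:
f(Z) = 1 + Z (f(Z) = 1 + Z*1 = 1 + Z)
V = 148 (V = 3 - (1 - 146) = 3 - 1*(-145) = 3 + 145 = 148)
10728/k(-203) + 37235/(1/(V + 6640)) = 10728/(-203) + 37235/(1/(148 + 6640)) = 10728*(-1/203) + 37235/(1/6788) = -10728/203 + 37235/(1/6788) = -10728/203 + 37235*6788 = -10728/203 + 252751180 = 51308478812/203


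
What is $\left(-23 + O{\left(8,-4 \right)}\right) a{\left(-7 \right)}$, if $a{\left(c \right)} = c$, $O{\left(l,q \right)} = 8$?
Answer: $105$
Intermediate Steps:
$\left(-23 + O{\left(8,-4 \right)}\right) a{\left(-7 \right)} = \left(-23 + 8\right) \left(-7\right) = \left(-15\right) \left(-7\right) = 105$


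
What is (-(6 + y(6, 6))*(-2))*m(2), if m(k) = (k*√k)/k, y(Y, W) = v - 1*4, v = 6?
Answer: 16*√2 ≈ 22.627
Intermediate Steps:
y(Y, W) = 2 (y(Y, W) = 6 - 1*4 = 6 - 4 = 2)
m(k) = √k (m(k) = k^(3/2)/k = √k)
(-(6 + y(6, 6))*(-2))*m(2) = (-(6 + 2)*(-2))*√2 = (-1*8*(-2))*√2 = (-8*(-2))*√2 = 16*√2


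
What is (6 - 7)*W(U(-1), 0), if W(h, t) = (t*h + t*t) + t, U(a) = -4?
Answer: 0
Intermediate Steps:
W(h, t) = t + t² + h*t (W(h, t) = (h*t + t²) + t = (t² + h*t) + t = t + t² + h*t)
(6 - 7)*W(U(-1), 0) = (6 - 7)*(0*(1 - 4 + 0)) = -0*(-3) = -1*0 = 0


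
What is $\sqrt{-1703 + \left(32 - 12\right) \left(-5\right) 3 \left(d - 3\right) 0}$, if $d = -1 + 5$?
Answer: $i \sqrt{1703} \approx 41.267 i$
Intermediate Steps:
$d = 4$
$\sqrt{-1703 + \left(32 - 12\right) \left(-5\right) 3 \left(d - 3\right) 0} = \sqrt{-1703 + \left(32 - 12\right) \left(-5\right) 3 \left(4 - 3\right) 0} = \sqrt{-1703 + 20 \left(- 15 \cdot 1 \cdot 0\right)} = \sqrt{-1703 + 20 \left(\left(-15\right) 0\right)} = \sqrt{-1703 + 20 \cdot 0} = \sqrt{-1703 + 0} = \sqrt{-1703} = i \sqrt{1703}$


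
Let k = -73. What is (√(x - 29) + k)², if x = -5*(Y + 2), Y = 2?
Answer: 5280 - 1022*I ≈ 5280.0 - 1022.0*I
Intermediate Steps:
x = -20 (x = -5*(2 + 2) = -5*4 = -20)
(√(x - 29) + k)² = (√(-20 - 29) - 73)² = (√(-49) - 73)² = (7*I - 73)² = (-73 + 7*I)²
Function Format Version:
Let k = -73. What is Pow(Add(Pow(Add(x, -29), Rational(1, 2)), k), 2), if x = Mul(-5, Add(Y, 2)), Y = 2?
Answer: Add(5280, Mul(-1022, I)) ≈ Add(5280.0, Mul(-1022.0, I))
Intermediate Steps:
x = -20 (x = Mul(-5, Add(2, 2)) = Mul(-5, 4) = -20)
Pow(Add(Pow(Add(x, -29), Rational(1, 2)), k), 2) = Pow(Add(Pow(Add(-20, -29), Rational(1, 2)), -73), 2) = Pow(Add(Pow(-49, Rational(1, 2)), -73), 2) = Pow(Add(Mul(7, I), -73), 2) = Pow(Add(-73, Mul(7, I)), 2)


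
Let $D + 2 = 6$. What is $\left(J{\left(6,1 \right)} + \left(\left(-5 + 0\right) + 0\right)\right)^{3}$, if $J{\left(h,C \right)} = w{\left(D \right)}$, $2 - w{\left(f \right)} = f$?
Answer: $-343$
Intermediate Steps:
$D = 4$ ($D = -2 + 6 = 4$)
$w{\left(f \right)} = 2 - f$
$J{\left(h,C \right)} = -2$ ($J{\left(h,C \right)} = 2 - 4 = -2$)
$\left(J{\left(6,1 \right)} + \left(\left(-5 + 0\right) + 0\right)\right)^{3} = \left(-2 + \left(\left(-5 + 0\right) + 0\right)\right)^{3} = \left(-2 + \left(-5 + 0\right)\right)^{3} = \left(-2 - 5\right)^{3} = \left(-7\right)^{3} = -343$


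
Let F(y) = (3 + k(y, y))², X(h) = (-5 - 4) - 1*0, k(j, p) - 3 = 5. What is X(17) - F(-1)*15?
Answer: -1824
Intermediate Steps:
k(j, p) = 8 (k(j, p) = 3 + 5 = 8)
X(h) = -9 (X(h) = -9 + 0 = -9)
F(y) = 121 (F(y) = (3 + 8)² = 11² = 121)
X(17) - F(-1)*15 = -9 - 121*15 = -9 - 1*1815 = -9 - 1815 = -1824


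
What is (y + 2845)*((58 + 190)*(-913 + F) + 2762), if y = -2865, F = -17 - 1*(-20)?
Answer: 4458360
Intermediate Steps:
F = 3 (F = -17 + 20 = 3)
(y + 2845)*((58 + 190)*(-913 + F) + 2762) = (-2865 + 2845)*((58 + 190)*(-913 + 3) + 2762) = -20*(248*(-910) + 2762) = -20*(-225680 + 2762) = -20*(-222918) = 4458360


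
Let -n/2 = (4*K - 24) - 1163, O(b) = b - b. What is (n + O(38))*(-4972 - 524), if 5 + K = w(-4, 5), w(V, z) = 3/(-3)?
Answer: -13311312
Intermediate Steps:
O(b) = 0
w(V, z) = -1 (w(V, z) = 3*(-⅓) = -1)
K = -6 (K = -5 - 1 = -6)
n = 2422 (n = -2*((4*(-6) - 24) - 1163) = -2*((-24 - 24) - 1163) = -2*(-48 - 1163) = -2*(-1211) = 2422)
(n + O(38))*(-4972 - 524) = (2422 + 0)*(-4972 - 524) = 2422*(-5496) = -13311312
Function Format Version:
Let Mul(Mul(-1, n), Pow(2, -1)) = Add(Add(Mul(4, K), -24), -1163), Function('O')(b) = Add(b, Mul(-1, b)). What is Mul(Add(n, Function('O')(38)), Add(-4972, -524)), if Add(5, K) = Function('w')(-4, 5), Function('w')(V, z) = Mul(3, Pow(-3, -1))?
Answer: -13311312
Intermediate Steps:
Function('O')(b) = 0
Function('w')(V, z) = -1 (Function('w')(V, z) = Mul(3, Rational(-1, 3)) = -1)
K = -6 (K = Add(-5, -1) = -6)
n = 2422 (n = Mul(-2, Add(Add(Mul(4, -6), -24), -1163)) = Mul(-2, Add(Add(-24, -24), -1163)) = Mul(-2, Add(-48, -1163)) = Mul(-2, -1211) = 2422)
Mul(Add(n, Function('O')(38)), Add(-4972, -524)) = Mul(Add(2422, 0), Add(-4972, -524)) = Mul(2422, -5496) = -13311312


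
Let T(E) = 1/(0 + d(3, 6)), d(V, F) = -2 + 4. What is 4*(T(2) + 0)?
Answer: 2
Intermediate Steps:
d(V, F) = 2
T(E) = 1/2 (T(E) = 1/(0 + 2) = 1/2)
4*(T(2) + 0) = 4*(1/2 + 0) = 4*(1/2) = 2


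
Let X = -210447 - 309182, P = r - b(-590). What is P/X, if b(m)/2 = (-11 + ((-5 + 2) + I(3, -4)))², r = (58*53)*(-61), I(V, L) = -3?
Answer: 188092/519629 ≈ 0.36197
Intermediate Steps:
r = -187514 (r = 3074*(-61) = -187514)
b(m) = 578 (b(m) = 2*(-11 + ((-5 + 2) - 3))² = 2*(-11 + (-3 - 3))² = 2*(-11 - 6)² = 2*(-17)² = 2*289 = 578)
P = -188092 (P = -187514 - 1*578 = -187514 - 578 = -188092)
X = -519629
P/X = -188092/(-519629) = -188092*(-1/519629) = 188092/519629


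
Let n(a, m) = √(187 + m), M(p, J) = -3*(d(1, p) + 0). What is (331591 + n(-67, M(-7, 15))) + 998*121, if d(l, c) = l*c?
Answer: 452349 + 4*√13 ≈ 4.5236e+5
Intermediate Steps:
d(l, c) = c*l
M(p, J) = -3*p (M(p, J) = -3*(p*1 + 0) = -3*(p + 0) = -3*p)
(331591 + n(-67, M(-7, 15))) + 998*121 = (331591 + √(187 - 3*(-7))) + 998*121 = (331591 + √(187 + 21)) + 120758 = (331591 + √208) + 120758 = (331591 + 4*√13) + 120758 = 452349 + 4*√13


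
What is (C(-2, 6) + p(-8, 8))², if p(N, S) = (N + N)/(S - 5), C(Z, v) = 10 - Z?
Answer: 400/9 ≈ 44.444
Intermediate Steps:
p(N, S) = 2*N/(-5 + S) (p(N, S) = (2*N)/(-5 + S) = 2*N/(-5 + S))
(C(-2, 6) + p(-8, 8))² = ((10 - 1*(-2)) + 2*(-8)/(-5 + 8))² = ((10 + 2) + 2*(-8)/3)² = (12 + 2*(-8)*(⅓))² = (12 - 16/3)² = (20/3)² = 400/9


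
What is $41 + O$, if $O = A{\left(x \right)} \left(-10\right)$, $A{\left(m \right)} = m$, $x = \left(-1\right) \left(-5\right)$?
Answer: $-9$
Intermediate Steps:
$x = 5$
$O = -50$ ($O = 5 \left(-10\right) = -50$)
$41 + O = 41 - 50 = -9$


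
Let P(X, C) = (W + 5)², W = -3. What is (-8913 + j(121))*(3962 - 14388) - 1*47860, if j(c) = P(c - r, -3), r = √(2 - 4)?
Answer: 92837374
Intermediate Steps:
r = I*√2 (r = √(-2) = I*√2 ≈ 1.4142*I)
P(X, C) = 4 (P(X, C) = (-3 + 5)² = 2² = 4)
j(c) = 4
(-8913 + j(121))*(3962 - 14388) - 1*47860 = (-8913 + 4)*(3962 - 14388) - 1*47860 = -8909*(-10426) - 47860 = 92885234 - 47860 = 92837374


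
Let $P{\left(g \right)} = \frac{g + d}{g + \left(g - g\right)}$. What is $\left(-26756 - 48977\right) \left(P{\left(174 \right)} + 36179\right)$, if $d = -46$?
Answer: $- \frac{238379992921}{87} \approx -2.74 \cdot 10^{9}$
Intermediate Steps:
$P{\left(g \right)} = \frac{-46 + g}{g}$ ($P{\left(g \right)} = \frac{g - 46}{g + \left(g - g\right)} = \frac{-46 + g}{g + 0} = \frac{-46 + g}{g}$)
$\left(-26756 - 48977\right) \left(P{\left(174 \right)} + 36179\right) = \left(-26756 - 48977\right) \left(\frac{-46 + 174}{174} + 36179\right) = - 75733 \left(\frac{1}{174} \cdot 128 + 36179\right) = - 75733 \left(\frac{64}{87} + 36179\right) = \left(-75733\right) \frac{3147637}{87} = - \frac{238379992921}{87}$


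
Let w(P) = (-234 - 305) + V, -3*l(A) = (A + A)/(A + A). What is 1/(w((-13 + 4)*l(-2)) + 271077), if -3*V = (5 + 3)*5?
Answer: 3/811574 ≈ 3.6965e-6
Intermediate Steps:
V = -40/3 (V = -(5 + 3)*5/3 = -8*5/3 = -⅓*40 = -40/3 ≈ -13.333)
l(A) = -⅓ (l(A) = -(A + A)/(3*(A + A)) = -2*A/(3*(2*A)) = -2*A*1/(2*A)/3 = -⅓*1 = -⅓)
w(P) = -1657/3 (w(P) = (-234 - 305) - 40/3 = -539 - 40/3 = -1657/3)
1/(w((-13 + 4)*l(-2)) + 271077) = 1/(-1657/3 + 271077) = 1/(811574/3) = 3/811574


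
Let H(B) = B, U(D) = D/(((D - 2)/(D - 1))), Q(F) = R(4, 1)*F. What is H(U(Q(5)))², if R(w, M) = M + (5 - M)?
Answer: 360000/529 ≈ 680.53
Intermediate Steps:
R(w, M) = 5
Q(F) = 5*F
U(D) = D*(-1 + D)/(-2 + D) (U(D) = D/(((-2 + D)/(-1 + D))) = D*((-1 + D)/(-2 + D)) = D*(-1 + D)/(-2 + D))
H(U(Q(5)))² = ((5*5)*(-1 + 5*5)/(-2 + 5*5))² = (25*(-1 + 25)/(-2 + 25))² = (25*24/23)² = (25*(1/23)*24)² = (600/23)² = 360000/529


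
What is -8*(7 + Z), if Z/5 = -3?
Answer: 64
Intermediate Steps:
Z = -15 (Z = 5*(-3) = -15)
-8*(7 + Z) = -8*(7 - 15) = -8*(-8) = 64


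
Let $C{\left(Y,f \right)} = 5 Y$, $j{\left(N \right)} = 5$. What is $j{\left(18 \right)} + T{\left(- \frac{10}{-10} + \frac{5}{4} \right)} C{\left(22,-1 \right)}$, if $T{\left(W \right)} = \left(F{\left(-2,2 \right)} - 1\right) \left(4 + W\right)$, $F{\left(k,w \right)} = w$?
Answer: $\frac{1385}{2} \approx 692.5$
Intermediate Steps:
$T{\left(W \right)} = 4 + W$ ($T{\left(W \right)} = \left(2 - 1\right) \left(4 + W\right) = 1 \left(4 + W\right) = 4 + W$)
$j{\left(18 \right)} + T{\left(- \frac{10}{-10} + \frac{5}{4} \right)} C{\left(22,-1 \right)} = 5 + \left(4 + \left(- \frac{10}{-10} + \frac{5}{4}\right)\right) 5 \cdot 22 = 5 + \left(4 + \left(\left(-10\right) \left(- \frac{1}{10}\right) + 5 \cdot \frac{1}{4}\right)\right) 110 = 5 + \left(4 + \left(1 + \frac{5}{4}\right)\right) 110 = 5 + \left(4 + \frac{9}{4}\right) 110 = 5 + \frac{25}{4} \cdot 110 = 5 + \frac{1375}{2} = \frac{1385}{2}$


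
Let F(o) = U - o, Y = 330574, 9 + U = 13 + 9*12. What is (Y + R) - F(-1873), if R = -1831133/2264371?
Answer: 744045571386/2264371 ≈ 3.2859e+5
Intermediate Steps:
U = 112 (U = -9 + (13 + 9*12) = -9 + (13 + 108) = -9 + 121 = 112)
R = -1831133/2264371 (R = -1831133*1/2264371 = -1831133/2264371 ≈ -0.80867)
F(o) = 112 - o
(Y + R) - F(-1873) = (330574 - 1831133/2264371) - (112 - 1*(-1873)) = 748540347821/2264371 - (112 + 1873) = 748540347821/2264371 - 1*1985 = 748540347821/2264371 - 1985 = 744045571386/2264371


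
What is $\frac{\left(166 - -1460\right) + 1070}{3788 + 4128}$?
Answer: $\frac{674}{1979} \approx 0.34058$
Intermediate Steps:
$\frac{\left(166 - -1460\right) + 1070}{3788 + 4128} = \frac{\left(166 + 1460\right) + 1070}{7916} = \left(1626 + 1070\right) \frac{1}{7916} = 2696 \cdot \frac{1}{7916} = \frac{674}{1979}$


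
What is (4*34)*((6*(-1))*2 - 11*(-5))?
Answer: 5848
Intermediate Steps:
(4*34)*((6*(-1))*2 - 11*(-5)) = 136*(-6*2 + 55) = 136*(-12 + 55) = 136*43 = 5848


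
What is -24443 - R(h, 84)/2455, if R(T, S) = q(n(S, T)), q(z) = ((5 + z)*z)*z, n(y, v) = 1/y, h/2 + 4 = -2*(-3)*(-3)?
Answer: -35566723806181/1455088320 ≈ -24443.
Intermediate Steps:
h = -44 (h = -8 + 2*(-2*(-3)*(-3)) = -8 + 2*(6*(-3)) = -8 + 2*(-18) = -8 - 36 = -44)
q(z) = z²*(5 + z) (q(z) = (z*(5 + z))*z = z²*(5 + z))
R(T, S) = (5 + 1/S)/S² (R(T, S) = (1/S)²*(5 + 1/S) = (5 + 1/S)/S²)
-24443 - R(h, 84)/2455 = -24443 - (1 + 5*84)/84³/2455 = -24443 - (1 + 420)/592704/2455 = -24443 - (1/592704)*421/2455 = -24443 - 421/(592704*2455) = -24443 - 1*421/1455088320 = -24443 - 421/1455088320 = -35566723806181/1455088320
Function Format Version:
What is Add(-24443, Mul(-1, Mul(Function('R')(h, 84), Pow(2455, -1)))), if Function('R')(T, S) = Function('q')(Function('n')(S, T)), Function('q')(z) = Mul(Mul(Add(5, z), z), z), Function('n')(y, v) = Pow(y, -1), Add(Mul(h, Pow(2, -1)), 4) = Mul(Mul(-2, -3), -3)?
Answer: Rational(-35566723806181, 1455088320) ≈ -24443.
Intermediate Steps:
h = -44 (h = Add(-8, Mul(2, Mul(Mul(-2, -3), -3))) = Add(-8, Mul(2, Mul(6, -3))) = Add(-8, Mul(2, -18)) = Add(-8, -36) = -44)
Function('q')(z) = Mul(Pow(z, 2), Add(5, z)) (Function('q')(z) = Mul(Mul(z, Add(5, z)), z) = Mul(Pow(z, 2), Add(5, z)))
Function('R')(T, S) = Mul(Pow(S, -2), Add(5, Pow(S, -1))) (Function('R')(T, S) = Mul(Pow(Pow(S, -1), 2), Add(5, Pow(S, -1))) = Mul(Pow(S, -2), Add(5, Pow(S, -1))))
Add(-24443, Mul(-1, Mul(Function('R')(h, 84), Pow(2455, -1)))) = Add(-24443, Mul(-1, Mul(Mul(Pow(84, -3), Add(1, Mul(5, 84))), Pow(2455, -1)))) = Add(-24443, Mul(-1, Mul(Mul(Rational(1, 592704), Add(1, 420)), Rational(1, 2455)))) = Add(-24443, Mul(-1, Mul(Mul(Rational(1, 592704), 421), Rational(1, 2455)))) = Add(-24443, Mul(-1, Mul(Rational(421, 592704), Rational(1, 2455)))) = Add(-24443, Mul(-1, Rational(421, 1455088320))) = Add(-24443, Rational(-421, 1455088320)) = Rational(-35566723806181, 1455088320)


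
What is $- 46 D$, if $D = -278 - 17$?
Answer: $13570$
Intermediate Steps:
$D = -295$ ($D = -278 - 17 = -295$)
$- 46 D = \left(-46\right) \left(-295\right) = 13570$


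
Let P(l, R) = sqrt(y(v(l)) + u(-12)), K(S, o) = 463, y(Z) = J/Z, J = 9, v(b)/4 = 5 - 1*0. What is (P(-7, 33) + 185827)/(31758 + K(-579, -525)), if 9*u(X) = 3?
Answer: 185827/32221 + sqrt(705)/966630 ≈ 5.7673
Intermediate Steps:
v(b) = 20 (v(b) = 4*(5 - 1*0) = 4*(5 + 0) = 4*5 = 20)
y(Z) = 9/Z
u(X) = 1/3 (u(X) = (1/9)*3 = 1/3)
P(l, R) = sqrt(705)/30 (P(l, R) = sqrt(9/20 + 1/3) = sqrt(47/60) = sqrt(705)/30)
(P(-7, 33) + 185827)/(31758 + K(-579, -525)) = (sqrt(705)/30 + 185827)/(31758 + 463) = (185827 + sqrt(705)/30)/32221 = (185827 + sqrt(705)/30)*(1/32221) = 185827/32221 + sqrt(705)/966630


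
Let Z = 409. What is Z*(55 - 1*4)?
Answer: 20859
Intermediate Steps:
Z*(55 - 1*4) = 409*(55 - 1*4) = 409*(55 - 4) = 409*51 = 20859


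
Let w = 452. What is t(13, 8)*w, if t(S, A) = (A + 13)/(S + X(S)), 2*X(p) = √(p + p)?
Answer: 18984/25 - 9492*√26/325 ≈ 610.44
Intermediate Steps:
X(p) = √2*√p/2 (X(p) = √(p + p)/2 = √(2*p)/2 = (√2*√p)/2 = √2*√p/2)
t(S, A) = (13 + A)/(S + √2*√S/2) (t(S, A) = (A + 13)/(S + √2*√S/2) = (13 + A)/(S + √2*√S/2))
t(13, 8)*w = (2*(13 + 8)/(2*13 + √2*√13))*452 = (2*21/(26 + √26))*452 = (42/(26 + √26))*452 = 18984/(26 + √26)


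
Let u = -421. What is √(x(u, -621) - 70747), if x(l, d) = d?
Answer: 2*I*√17842 ≈ 267.15*I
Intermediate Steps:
√(x(u, -621) - 70747) = √(-621 - 70747) = √(-71368) = 2*I*√17842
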